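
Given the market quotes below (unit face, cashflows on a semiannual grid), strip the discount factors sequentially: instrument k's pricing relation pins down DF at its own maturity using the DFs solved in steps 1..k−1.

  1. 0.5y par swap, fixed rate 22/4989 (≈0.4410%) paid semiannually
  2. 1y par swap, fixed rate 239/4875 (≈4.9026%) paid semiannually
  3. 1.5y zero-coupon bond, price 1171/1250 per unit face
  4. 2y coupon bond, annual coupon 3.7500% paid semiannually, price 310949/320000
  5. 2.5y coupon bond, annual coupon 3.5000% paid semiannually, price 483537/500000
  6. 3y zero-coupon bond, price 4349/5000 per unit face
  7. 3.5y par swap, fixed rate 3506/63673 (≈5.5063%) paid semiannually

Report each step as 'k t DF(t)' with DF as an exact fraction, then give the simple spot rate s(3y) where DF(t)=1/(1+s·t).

1 1/2 4989/5000
2 1 4761/5000
3 3/2 1171/1250
4 2 9007/10000
5 5/2 8853/10000
6 3 4349/5000
7 7/2 8247/10000
s(3y) = (1/(4349/5000) − 1)/(3) = 217/4349 ≈ 4.9897%

step 1 [0.5y] swap r/2=11/4989: DF=(1 − 11/4989·(0))/(1+11/4989) = 4989/5000 ≈ 0.997800
step 2 [1y] swap r/2=239/9750: DF=(1 − 239/9750·(0.997800))/(1+239/9750) = 4761/5000 ≈ 0.952200
step 3 [1.5y] zero: DF = P = 1171/1250 ≈ 0.936800
step 4 [2y] bond c/2=3/160: DF=(310949/320000 − 3/160·(0.997800+0.952200+0.936800))/(1+3/160) = 9007/10000 ≈ 0.900700
step 5 [2.5y] bond c/2=7/400: DF=(483537/500000 − 7/400·(0.997800+0.952200+0.936800+0.900700))/(1+7/400) = 8853/10000 ≈ 0.885300
step 6 [3y] zero: DF = P = 4349/5000 ≈ 0.869800
step 7 [3.5y] swap r/2=1753/63673: DF=(1 − 1753/63673·(0.997800+0.952200+0.936800+0.900700+0.885300+0.869800))/(1+1753/63673) = 8247/10000 ≈ 0.824700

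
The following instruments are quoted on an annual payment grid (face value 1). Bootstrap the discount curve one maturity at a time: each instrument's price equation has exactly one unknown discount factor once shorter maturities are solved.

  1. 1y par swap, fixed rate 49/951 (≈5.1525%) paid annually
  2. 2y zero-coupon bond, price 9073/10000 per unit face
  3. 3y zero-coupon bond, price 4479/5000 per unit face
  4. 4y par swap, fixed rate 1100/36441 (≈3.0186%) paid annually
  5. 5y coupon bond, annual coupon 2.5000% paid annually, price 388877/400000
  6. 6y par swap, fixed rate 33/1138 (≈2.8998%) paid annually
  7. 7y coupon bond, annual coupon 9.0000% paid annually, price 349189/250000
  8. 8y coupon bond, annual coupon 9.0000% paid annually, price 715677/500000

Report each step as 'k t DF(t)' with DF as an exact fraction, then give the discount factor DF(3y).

step 1 [1y] swap r/1=49/951: DF=(1 − 49/951·(0))/(1+49/951) = 951/1000 ≈ 0.951000
step 2 [2y] zero: DF = P = 9073/10000 ≈ 0.907300
step 3 [3y] zero: DF = P = 4479/5000 ≈ 0.895800
step 4 [4y] swap r/1=1100/36441: DF=(1 − 1100/36441·(0.951000+0.907300+0.895800))/(1+1100/36441) = 89/100 ≈ 0.890000
step 5 [5y] bond c/1=1/40: DF=(388877/400000 − 1/40·(0.951000+0.907300+0.895800+0.890000))/(1+1/40) = 2149/2500 ≈ 0.859600
step 6 [6y] swap r/1=33/1138: DF=(1 − 33/1138·(0.951000+0.907300+0.895800+0.890000+0.859600))/(1+33/1138) = 8449/10000 ≈ 0.844900
step 7 [7y] bond c/1=9/100: DF=(349189/250000 − 9/100·(0.951000+0.907300+0.895800+0.890000+0.859600+0.844900))/(1+9/100) = 4199/5000 ≈ 0.839800
step 8 [8y] bond c/1=9/100: DF=(715677/500000 − 9/100·(0.951000+0.907300+0.895800+0.890000+0.859600+0.844900+0.839800))/(1+9/100) = 4011/5000 ≈ 0.802200

1 1 951/1000
2 2 9073/10000
3 3 4479/5000
4 4 89/100
5 5 2149/2500
6 6 8449/10000
7 7 4199/5000
8 8 4011/5000
DF(3y) = 4479/5000 ≈ 0.895800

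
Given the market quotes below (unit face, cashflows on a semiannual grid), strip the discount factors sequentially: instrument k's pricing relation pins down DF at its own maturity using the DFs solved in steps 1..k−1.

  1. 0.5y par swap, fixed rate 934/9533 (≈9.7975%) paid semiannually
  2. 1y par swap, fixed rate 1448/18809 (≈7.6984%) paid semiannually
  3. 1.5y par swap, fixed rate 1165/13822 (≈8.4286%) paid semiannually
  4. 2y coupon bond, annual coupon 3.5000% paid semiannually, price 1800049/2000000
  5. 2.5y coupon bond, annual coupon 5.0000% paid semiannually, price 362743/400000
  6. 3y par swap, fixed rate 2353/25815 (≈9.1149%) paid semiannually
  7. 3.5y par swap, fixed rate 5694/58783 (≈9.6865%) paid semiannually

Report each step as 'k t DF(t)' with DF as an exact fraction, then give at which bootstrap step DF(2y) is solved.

step 1 [0.5y] swap r/2=467/9533: DF=(1 − 467/9533·(0))/(1+467/9533) = 9533/10000 ≈ 0.953300
step 2 [1y] swap r/2=724/18809: DF=(1 − 724/18809·(0.953300))/(1+724/18809) = 2319/2500 ≈ 0.927600
step 3 [1.5y] swap r/2=1165/27644: DF=(1 − 1165/27644·(0.953300+0.927600))/(1+1165/27644) = 1767/2000 ≈ 0.883500
step 4 [2y] bond c/2=7/400: DF=(1800049/2000000 − 7/400·(0.953300+0.927600+0.883500))/(1+7/400) = 837/1000 ≈ 0.837000
step 5 [2.5y] bond c/2=1/40: DF=(362743/400000 − 1/40·(0.953300+0.927600+0.883500+0.837000))/(1+1/40) = 7969/10000 ≈ 0.796900
step 6 [3y] swap r/2=2353/51630: DF=(1 − 2353/51630·(0.953300+0.927600+0.883500+0.837000+0.796900))/(1+2353/51630) = 7647/10000 ≈ 0.764700
step 7 [3.5y] swap r/2=2847/58783: DF=(1 − 2847/58783·(0.953300+0.927600+0.883500+0.837000+0.796900+0.764700))/(1+2847/58783) = 7153/10000 ≈ 0.715300

1 1/2 9533/10000
2 1 2319/2500
3 3/2 1767/2000
4 2 837/1000
5 5/2 7969/10000
6 3 7647/10000
7 7/2 7153/10000
DF(2y) is solved at step 4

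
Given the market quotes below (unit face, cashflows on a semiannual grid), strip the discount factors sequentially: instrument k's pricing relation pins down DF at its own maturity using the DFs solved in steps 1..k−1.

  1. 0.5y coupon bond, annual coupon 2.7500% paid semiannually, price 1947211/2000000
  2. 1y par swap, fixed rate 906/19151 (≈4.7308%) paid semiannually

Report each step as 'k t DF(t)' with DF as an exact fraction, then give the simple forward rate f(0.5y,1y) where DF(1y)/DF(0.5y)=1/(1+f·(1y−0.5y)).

step 1 [0.5y] bond c/2=11/800: DF=(1947211/2000000 − 11/800·(0))/(1+11/800) = 2401/2500 ≈ 0.960400
step 2 [1y] swap r/2=453/19151: DF=(1 − 453/19151·(0.960400))/(1+453/19151) = 9547/10000 ≈ 0.954700

1 1/2 2401/2500
2 1 9547/10000
f(0.5y,1y) = ((2401/2500)/(9547/10000) − 1)/(1/2) = 114/9547 ≈ 1.1941%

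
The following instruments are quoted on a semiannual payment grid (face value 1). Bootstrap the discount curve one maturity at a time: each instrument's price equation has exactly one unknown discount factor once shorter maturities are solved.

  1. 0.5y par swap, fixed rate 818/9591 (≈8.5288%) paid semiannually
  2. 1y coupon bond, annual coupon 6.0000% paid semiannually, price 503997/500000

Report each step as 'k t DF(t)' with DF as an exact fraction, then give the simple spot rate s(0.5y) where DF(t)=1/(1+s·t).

1 1/2 9591/10000
2 1 9507/10000
s(0.5y) = (1/(9591/10000) − 1)/(1/2) = 818/9591 ≈ 8.5288%

step 1 [0.5y] swap r/2=409/9591: DF=(1 − 409/9591·(0))/(1+409/9591) = 9591/10000 ≈ 0.959100
step 2 [1y] bond c/2=3/100: DF=(503997/500000 − 3/100·(0.959100))/(1+3/100) = 9507/10000 ≈ 0.950700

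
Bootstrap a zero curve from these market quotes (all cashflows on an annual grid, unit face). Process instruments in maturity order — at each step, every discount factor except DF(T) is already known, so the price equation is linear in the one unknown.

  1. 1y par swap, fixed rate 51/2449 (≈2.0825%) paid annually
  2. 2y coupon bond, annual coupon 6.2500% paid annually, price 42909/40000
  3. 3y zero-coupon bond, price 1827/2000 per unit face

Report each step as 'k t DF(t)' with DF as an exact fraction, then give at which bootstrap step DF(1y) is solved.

step 1 [1y] swap r/1=51/2449: DF=(1 − 51/2449·(0))/(1+51/2449) = 2449/2500 ≈ 0.979600
step 2 [2y] bond c/1=1/16: DF=(42909/40000 − 1/16·(0.979600))/(1+1/16) = 119/125 ≈ 0.952000
step 3 [3y] zero: DF = P = 1827/2000 ≈ 0.913500

1 1 2449/2500
2 2 119/125
3 3 1827/2000
DF(1y) is solved at step 1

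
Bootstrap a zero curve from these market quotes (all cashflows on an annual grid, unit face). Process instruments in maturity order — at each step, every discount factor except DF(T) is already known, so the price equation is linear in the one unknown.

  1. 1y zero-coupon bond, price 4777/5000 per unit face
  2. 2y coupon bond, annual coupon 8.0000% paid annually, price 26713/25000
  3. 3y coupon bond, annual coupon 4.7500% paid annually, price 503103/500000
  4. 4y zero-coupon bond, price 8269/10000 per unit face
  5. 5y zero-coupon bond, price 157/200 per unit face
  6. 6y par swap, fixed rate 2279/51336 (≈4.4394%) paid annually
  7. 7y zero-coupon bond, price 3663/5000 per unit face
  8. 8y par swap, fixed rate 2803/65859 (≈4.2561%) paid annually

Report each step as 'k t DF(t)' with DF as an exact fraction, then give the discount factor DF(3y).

step 1 [1y] zero: DF = P = 4777/5000 ≈ 0.955400
step 2 [2y] bond c/1=2/25: DF=(26713/25000 − 2/25·(0.955400))/(1+2/25) = 4593/5000 ≈ 0.918600
step 3 [3y] bond c/1=19/400: DF=(503103/500000 − 19/400·(0.955400+0.918600))/(1+19/400) = 2189/2500 ≈ 0.875600
step 4 [4y] zero: DF = P = 8269/10000 ≈ 0.826900
step 5 [5y] zero: DF = P = 157/200 ≈ 0.785000
step 6 [6y] swap r/1=2279/51336: DF=(1 − 2279/51336·(0.955400+0.918600+0.875600+0.826900+0.785000))/(1+2279/51336) = 7721/10000 ≈ 0.772100
step 7 [7y] zero: DF = P = 3663/5000 ≈ 0.732600
step 8 [8y] swap r/1=2803/65859: DF=(1 − 2803/65859·(0.955400+0.918600+0.875600+0.826900+0.785000+0.772100+0.732600))/(1+2803/65859) = 7197/10000 ≈ 0.719700

1 1 4777/5000
2 2 4593/5000
3 3 2189/2500
4 4 8269/10000
5 5 157/200
6 6 7721/10000
7 7 3663/5000
8 8 7197/10000
DF(3y) = 2189/2500 ≈ 0.875600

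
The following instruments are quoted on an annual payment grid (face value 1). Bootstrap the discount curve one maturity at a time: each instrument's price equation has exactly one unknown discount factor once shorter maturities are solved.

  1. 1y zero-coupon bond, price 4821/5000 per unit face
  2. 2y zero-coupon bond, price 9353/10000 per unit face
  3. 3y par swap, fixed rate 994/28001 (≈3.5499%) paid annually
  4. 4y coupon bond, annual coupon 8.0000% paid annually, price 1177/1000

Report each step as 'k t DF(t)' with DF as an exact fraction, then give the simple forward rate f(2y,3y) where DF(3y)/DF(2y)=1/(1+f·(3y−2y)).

1 1 4821/5000
2 2 9353/10000
3 3 4503/5000
4 4 1103/1250
f(2y,3y) = ((9353/10000)/(4503/5000) − 1)/(1) = 347/9006 ≈ 3.8530%

step 1 [1y] zero: DF = P = 4821/5000 ≈ 0.964200
step 2 [2y] zero: DF = P = 9353/10000 ≈ 0.935300
step 3 [3y] swap r/1=994/28001: DF=(1 − 994/28001·(0.964200+0.935300))/(1+994/28001) = 4503/5000 ≈ 0.900600
step 4 [4y] bond c/1=2/25: DF=(1177/1000 − 2/25·(0.964200+0.935300+0.900600))/(1+2/25) = 1103/1250 ≈ 0.882400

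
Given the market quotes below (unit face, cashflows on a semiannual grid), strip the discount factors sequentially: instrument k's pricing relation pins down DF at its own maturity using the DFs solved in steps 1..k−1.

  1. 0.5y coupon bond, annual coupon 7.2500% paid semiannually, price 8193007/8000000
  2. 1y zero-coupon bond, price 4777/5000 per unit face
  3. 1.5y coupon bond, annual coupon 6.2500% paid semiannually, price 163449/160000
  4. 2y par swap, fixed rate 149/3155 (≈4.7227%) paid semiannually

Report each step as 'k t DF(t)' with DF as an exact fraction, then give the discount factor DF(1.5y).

step 1 [0.5y] bond c/2=29/800: DF=(8193007/8000000 − 29/800·(0))/(1+29/800) = 9883/10000 ≈ 0.988300
step 2 [1y] zero: DF = P = 4777/5000 ≈ 0.955400
step 3 [1.5y] bond c/2=1/32: DF=(163449/160000 − 1/32·(0.988300+0.955400))/(1+1/32) = 9317/10000 ≈ 0.931700
step 4 [2y] swap r/2=149/6310: DF=(1 − 149/6310·(0.988300+0.955400+0.931700))/(1+149/6310) = 4553/5000 ≈ 0.910600

1 1/2 9883/10000
2 1 4777/5000
3 3/2 9317/10000
4 2 4553/5000
DF(1.5y) = 9317/10000 ≈ 0.931700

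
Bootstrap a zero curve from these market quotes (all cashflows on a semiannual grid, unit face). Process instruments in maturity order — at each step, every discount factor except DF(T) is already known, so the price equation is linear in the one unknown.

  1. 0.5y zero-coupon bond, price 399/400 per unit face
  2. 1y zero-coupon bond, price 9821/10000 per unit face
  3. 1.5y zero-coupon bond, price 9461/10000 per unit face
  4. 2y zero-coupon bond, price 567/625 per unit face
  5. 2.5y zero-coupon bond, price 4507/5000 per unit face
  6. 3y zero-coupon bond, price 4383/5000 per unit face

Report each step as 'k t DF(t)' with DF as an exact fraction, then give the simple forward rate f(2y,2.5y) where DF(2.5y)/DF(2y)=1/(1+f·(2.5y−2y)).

1 1/2 399/400
2 1 9821/10000
3 3/2 9461/10000
4 2 567/625
5 5/2 4507/5000
6 3 4383/5000
f(2y,2.5y) = ((567/625)/(4507/5000) − 1)/(1/2) = 58/4507 ≈ 1.2869%

step 1 [0.5y] zero: DF = P = 399/400 ≈ 0.997500
step 2 [1y] zero: DF = P = 9821/10000 ≈ 0.982100
step 3 [1.5y] zero: DF = P = 9461/10000 ≈ 0.946100
step 4 [2y] zero: DF = P = 567/625 ≈ 0.907200
step 5 [2.5y] zero: DF = P = 4507/5000 ≈ 0.901400
step 6 [3y] zero: DF = P = 4383/5000 ≈ 0.876600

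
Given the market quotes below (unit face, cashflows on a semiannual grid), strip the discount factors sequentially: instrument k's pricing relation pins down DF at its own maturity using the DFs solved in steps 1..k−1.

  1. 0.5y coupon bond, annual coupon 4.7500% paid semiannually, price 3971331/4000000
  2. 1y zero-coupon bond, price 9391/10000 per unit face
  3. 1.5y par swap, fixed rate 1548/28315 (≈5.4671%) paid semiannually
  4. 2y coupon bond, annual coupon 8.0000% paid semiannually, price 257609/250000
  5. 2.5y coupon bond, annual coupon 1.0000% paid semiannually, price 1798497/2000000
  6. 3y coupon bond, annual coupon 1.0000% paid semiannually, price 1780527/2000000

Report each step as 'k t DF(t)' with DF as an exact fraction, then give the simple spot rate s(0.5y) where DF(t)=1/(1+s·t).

1 1/2 4849/5000
2 1 9391/10000
3 3/2 4613/5000
4 2 8819/10000
5 5/2 8763/10000
6 3 863/1000
s(0.5y) = (1/(4849/5000) − 1)/(1/2) = 302/4849 ≈ 6.2281%

step 1 [0.5y] bond c/2=19/800: DF=(3971331/4000000 − 19/800·(0))/(1+19/800) = 4849/5000 ≈ 0.969800
step 2 [1y] zero: DF = P = 9391/10000 ≈ 0.939100
step 3 [1.5y] swap r/2=774/28315: DF=(1 − 774/28315·(0.969800+0.939100))/(1+774/28315) = 4613/5000 ≈ 0.922600
step 4 [2y] bond c/2=1/25: DF=(257609/250000 − 1/25·(0.969800+0.939100+0.922600))/(1+1/25) = 8819/10000 ≈ 0.881900
step 5 [2.5y] bond c/2=1/200: DF=(1798497/2000000 − 1/200·(0.969800+0.939100+0.922600+0.881900))/(1+1/200) = 8763/10000 ≈ 0.876300
step 6 [3y] bond c/2=1/200: DF=(1780527/2000000 − 1/200·(0.969800+0.939100+0.922600+0.881900+0.876300))/(1+1/200) = 863/1000 ≈ 0.863000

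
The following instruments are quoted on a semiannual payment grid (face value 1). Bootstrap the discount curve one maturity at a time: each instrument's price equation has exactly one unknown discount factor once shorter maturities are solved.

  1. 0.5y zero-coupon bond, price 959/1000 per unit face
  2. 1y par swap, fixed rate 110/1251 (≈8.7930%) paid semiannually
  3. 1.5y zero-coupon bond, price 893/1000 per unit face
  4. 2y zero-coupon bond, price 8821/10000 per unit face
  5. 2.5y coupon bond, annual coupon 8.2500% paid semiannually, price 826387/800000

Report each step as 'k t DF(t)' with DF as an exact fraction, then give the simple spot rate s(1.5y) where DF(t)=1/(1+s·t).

step 1 [0.5y] zero: DF = P = 959/1000 ≈ 0.959000
step 2 [1y] swap r/2=55/1251: DF=(1 − 55/1251·(0.959000))/(1+55/1251) = 367/400 ≈ 0.917500
step 3 [1.5y] zero: DF = P = 893/1000 ≈ 0.893000
step 4 [2y] zero: DF = P = 8821/10000 ≈ 0.882100
step 5 [2.5y] bond c/2=33/800: DF=(826387/800000 − 33/800·(0.959000+0.917500+0.893000+0.882100))/(1+33/800) = 4237/5000 ≈ 0.847400

1 1/2 959/1000
2 1 367/400
3 3/2 893/1000
4 2 8821/10000
5 5/2 4237/5000
s(1.5y) = (1/(893/1000) − 1)/(3/2) = 214/2679 ≈ 7.9881%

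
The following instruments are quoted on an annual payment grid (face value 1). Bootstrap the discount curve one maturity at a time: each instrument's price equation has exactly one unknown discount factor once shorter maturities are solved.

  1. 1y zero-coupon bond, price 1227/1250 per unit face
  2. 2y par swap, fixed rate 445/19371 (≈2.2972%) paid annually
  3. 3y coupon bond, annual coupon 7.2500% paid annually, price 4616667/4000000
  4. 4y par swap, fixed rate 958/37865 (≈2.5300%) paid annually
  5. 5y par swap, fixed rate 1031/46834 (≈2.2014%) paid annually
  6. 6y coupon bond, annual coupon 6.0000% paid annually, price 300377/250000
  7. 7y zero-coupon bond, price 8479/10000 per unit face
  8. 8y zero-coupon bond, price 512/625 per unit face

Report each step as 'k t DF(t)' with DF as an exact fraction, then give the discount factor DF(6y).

step 1 [1y] zero: DF = P = 1227/1250 ≈ 0.981600
step 2 [2y] swap r/1=445/19371: DF=(1 − 445/19371·(0.981600))/(1+445/19371) = 1911/2000 ≈ 0.955500
step 3 [3y] bond c/1=29/400: DF=(4616667/4000000 − 29/400·(0.981600+0.955500))/(1+29/400) = 2363/2500 ≈ 0.945200
step 4 [4y] swap r/1=958/37865: DF=(1 − 958/37865·(0.981600+0.955500+0.945200))/(1+958/37865) = 4521/5000 ≈ 0.904200
step 5 [5y] swap r/1=1031/46834: DF=(1 − 1031/46834·(0.981600+0.955500+0.945200+0.904200))/(1+1031/46834) = 8969/10000 ≈ 0.896900
step 6 [6y] bond c/1=3/50: DF=(300377/250000 − 3/50·(0.981600+0.955500+0.945200+0.904200+0.896900))/(1+3/50) = 2171/2500 ≈ 0.868400
step 7 [7y] zero: DF = P = 8479/10000 ≈ 0.847900
step 8 [8y] zero: DF = P = 512/625 ≈ 0.819200

1 1 1227/1250
2 2 1911/2000
3 3 2363/2500
4 4 4521/5000
5 5 8969/10000
6 6 2171/2500
7 7 8479/10000
8 8 512/625
DF(6y) = 2171/2500 ≈ 0.868400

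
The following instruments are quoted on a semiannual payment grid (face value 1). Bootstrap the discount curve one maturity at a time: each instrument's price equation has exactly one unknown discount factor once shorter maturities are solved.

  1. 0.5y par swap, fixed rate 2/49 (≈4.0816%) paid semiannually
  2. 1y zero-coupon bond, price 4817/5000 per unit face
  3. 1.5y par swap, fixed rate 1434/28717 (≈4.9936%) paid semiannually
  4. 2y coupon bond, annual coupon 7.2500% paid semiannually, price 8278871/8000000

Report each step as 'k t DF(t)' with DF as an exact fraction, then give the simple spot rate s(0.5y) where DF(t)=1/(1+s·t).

step 1 [0.5y] swap r/2=1/49: DF=(1 − 1/49·(0))/(1+1/49) = 49/50 ≈ 0.980000
step 2 [1y] zero: DF = P = 4817/5000 ≈ 0.963400
step 3 [1.5y] swap r/2=717/28717: DF=(1 − 717/28717·(0.980000+0.963400))/(1+717/28717) = 9283/10000 ≈ 0.928300
step 4 [2y] bond c/2=29/800: DF=(8278871/8000000 − 29/800·(0.980000+0.963400+0.928300))/(1+29/800) = 4491/5000 ≈ 0.898200

1 1/2 49/50
2 1 4817/5000
3 3/2 9283/10000
4 2 4491/5000
s(0.5y) = (1/(49/50) − 1)/(1/2) = 2/49 ≈ 4.0816%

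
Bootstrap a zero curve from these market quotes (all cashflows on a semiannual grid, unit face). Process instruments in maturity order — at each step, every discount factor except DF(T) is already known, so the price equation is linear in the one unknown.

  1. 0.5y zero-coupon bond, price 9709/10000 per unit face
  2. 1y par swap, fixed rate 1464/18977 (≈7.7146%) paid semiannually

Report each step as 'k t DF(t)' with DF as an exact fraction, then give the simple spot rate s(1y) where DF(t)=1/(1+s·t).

step 1 [0.5y] zero: DF = P = 9709/10000 ≈ 0.970900
step 2 [1y] swap r/2=732/18977: DF=(1 − 732/18977·(0.970900))/(1+732/18977) = 2317/2500 ≈ 0.926800

1 1/2 9709/10000
2 1 2317/2500
s(1y) = (1/(2317/2500) − 1)/(1) = 183/2317 ≈ 7.8981%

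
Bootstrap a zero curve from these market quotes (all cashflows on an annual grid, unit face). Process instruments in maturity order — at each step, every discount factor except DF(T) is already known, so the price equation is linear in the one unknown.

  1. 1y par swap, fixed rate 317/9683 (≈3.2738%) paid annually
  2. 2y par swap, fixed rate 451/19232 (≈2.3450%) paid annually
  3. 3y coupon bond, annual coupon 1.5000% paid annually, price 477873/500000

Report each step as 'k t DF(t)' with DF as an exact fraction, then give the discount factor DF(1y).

step 1 [1y] swap r/1=317/9683: DF=(1 − 317/9683·(0))/(1+317/9683) = 9683/10000 ≈ 0.968300
step 2 [2y] swap r/1=451/19232: DF=(1 − 451/19232·(0.968300))/(1+451/19232) = 9549/10000 ≈ 0.954900
step 3 [3y] bond c/1=3/200: DF=(477873/500000 − 3/200·(0.968300+0.954900))/(1+3/200) = 2283/2500 ≈ 0.913200

1 1 9683/10000
2 2 9549/10000
3 3 2283/2500
DF(1y) = 9683/10000 ≈ 0.968300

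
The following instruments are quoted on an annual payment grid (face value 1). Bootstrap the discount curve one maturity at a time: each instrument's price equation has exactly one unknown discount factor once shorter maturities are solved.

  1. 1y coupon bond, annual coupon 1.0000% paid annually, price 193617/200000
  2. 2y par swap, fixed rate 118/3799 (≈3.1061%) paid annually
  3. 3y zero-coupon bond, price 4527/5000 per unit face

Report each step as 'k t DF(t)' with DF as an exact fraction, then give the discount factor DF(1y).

1 1 1917/2000
2 2 941/1000
3 3 4527/5000
DF(1y) = 1917/2000 ≈ 0.958500

step 1 [1y] bond c/1=1/100: DF=(193617/200000 − 1/100·(0))/(1+1/100) = 1917/2000 ≈ 0.958500
step 2 [2y] swap r/1=118/3799: DF=(1 − 118/3799·(0.958500))/(1+118/3799) = 941/1000 ≈ 0.941000
step 3 [3y] zero: DF = P = 4527/5000 ≈ 0.905400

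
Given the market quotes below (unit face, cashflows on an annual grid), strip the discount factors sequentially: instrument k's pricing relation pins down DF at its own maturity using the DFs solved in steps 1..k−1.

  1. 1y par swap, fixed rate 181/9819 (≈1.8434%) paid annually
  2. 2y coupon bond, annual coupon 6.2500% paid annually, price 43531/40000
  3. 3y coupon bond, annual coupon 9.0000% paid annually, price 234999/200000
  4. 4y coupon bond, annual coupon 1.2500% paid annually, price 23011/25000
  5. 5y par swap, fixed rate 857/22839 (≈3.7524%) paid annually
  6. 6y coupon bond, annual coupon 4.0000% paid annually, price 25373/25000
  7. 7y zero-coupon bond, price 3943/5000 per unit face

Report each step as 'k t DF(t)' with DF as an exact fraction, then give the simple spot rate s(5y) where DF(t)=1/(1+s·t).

1 1 9819/10000
2 2 1933/2000
3 3 9171/10000
4 4 8737/10000
5 5 4143/5000
6 6 4001/5000
7 7 3943/5000
s(5y) = (1/(4143/5000) − 1)/(5) = 857/20715 ≈ 4.1371%

step 1 [1y] swap r/1=181/9819: DF=(1 − 181/9819·(0))/(1+181/9819) = 9819/10000 ≈ 0.981900
step 2 [2y] bond c/1=1/16: DF=(43531/40000 − 1/16·(0.981900))/(1+1/16) = 1933/2000 ≈ 0.966500
step 3 [3y] bond c/1=9/100: DF=(234999/200000 − 9/100·(0.981900+0.966500))/(1+9/100) = 9171/10000 ≈ 0.917100
step 4 [4y] bond c/1=1/80: DF=(23011/25000 − 1/80·(0.981900+0.966500+0.917100))/(1+1/80) = 8737/10000 ≈ 0.873700
step 5 [5y] swap r/1=857/22839: DF=(1 − 857/22839·(0.981900+0.966500+0.917100+0.873700))/(1+857/22839) = 4143/5000 ≈ 0.828600
step 6 [6y] bond c/1=1/25: DF=(25373/25000 − 1/25·(0.981900+0.966500+0.917100+0.873700+0.828600))/(1+1/25) = 4001/5000 ≈ 0.800200
step 7 [7y] zero: DF = P = 3943/5000 ≈ 0.788600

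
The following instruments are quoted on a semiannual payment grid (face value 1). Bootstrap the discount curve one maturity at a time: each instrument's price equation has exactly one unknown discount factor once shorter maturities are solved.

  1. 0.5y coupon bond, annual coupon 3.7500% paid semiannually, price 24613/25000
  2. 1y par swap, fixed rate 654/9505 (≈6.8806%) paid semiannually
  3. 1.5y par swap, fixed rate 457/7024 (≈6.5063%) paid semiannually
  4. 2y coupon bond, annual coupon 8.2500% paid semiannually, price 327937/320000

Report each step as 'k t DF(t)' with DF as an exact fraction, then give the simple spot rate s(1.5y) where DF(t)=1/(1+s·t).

step 1 [0.5y] bond c/2=3/160: DF=(24613/25000 − 3/160·(0))/(1+3/160) = 604/625 ≈ 0.966400
step 2 [1y] swap r/2=327/9505: DF=(1 − 327/9505·(0.966400))/(1+327/9505) = 4673/5000 ≈ 0.934600
step 3 [1.5y] swap r/2=457/14048: DF=(1 − 457/14048·(0.966400+0.934600))/(1+457/14048) = 4543/5000 ≈ 0.908600
step 4 [2y] bond c/2=33/800: DF=(327937/320000 − 33/800·(0.966400+0.934600+0.908600))/(1+33/800) = 8729/10000 ≈ 0.872900

1 1/2 604/625
2 1 4673/5000
3 3/2 4543/5000
4 2 8729/10000
s(1.5y) = (1/(4543/5000) − 1)/(3/2) = 914/13629 ≈ 6.7063%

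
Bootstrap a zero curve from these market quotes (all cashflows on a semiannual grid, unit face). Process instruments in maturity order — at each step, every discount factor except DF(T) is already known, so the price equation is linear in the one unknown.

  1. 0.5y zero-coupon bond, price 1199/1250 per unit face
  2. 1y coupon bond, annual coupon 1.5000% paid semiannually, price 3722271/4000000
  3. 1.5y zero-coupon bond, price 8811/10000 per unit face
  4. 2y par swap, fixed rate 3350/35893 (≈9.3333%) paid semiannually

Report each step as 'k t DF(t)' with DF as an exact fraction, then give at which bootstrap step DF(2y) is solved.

step 1 [0.5y] zero: DF = P = 1199/1250 ≈ 0.959200
step 2 [1y] bond c/2=3/400: DF=(3722271/4000000 − 3/400·(0.959200))/(1+3/400) = 1833/2000 ≈ 0.916500
step 3 [1.5y] zero: DF = P = 8811/10000 ≈ 0.881100
step 4 [2y] swap r/2=1675/35893: DF=(1 − 1675/35893·(0.959200+0.916500+0.881100))/(1+1675/35893) = 333/400 ≈ 0.832500

1 1/2 1199/1250
2 1 1833/2000
3 3/2 8811/10000
4 2 333/400
DF(2y) is solved at step 4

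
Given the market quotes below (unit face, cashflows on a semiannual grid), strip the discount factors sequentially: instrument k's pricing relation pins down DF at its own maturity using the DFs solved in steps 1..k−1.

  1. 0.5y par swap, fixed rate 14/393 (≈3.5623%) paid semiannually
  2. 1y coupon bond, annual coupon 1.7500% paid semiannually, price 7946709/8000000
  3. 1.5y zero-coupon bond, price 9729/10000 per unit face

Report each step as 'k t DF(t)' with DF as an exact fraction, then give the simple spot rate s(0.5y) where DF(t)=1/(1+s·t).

step 1 [0.5y] swap r/2=7/393: DF=(1 − 7/393·(0))/(1+7/393) = 393/400 ≈ 0.982500
step 2 [1y] bond c/2=7/800: DF=(7946709/8000000 − 7/800·(0.982500))/(1+7/800) = 4881/5000 ≈ 0.976200
step 3 [1.5y] zero: DF = P = 9729/10000 ≈ 0.972900

1 1/2 393/400
2 1 4881/5000
3 3/2 9729/10000
s(0.5y) = (1/(393/400) − 1)/(1/2) = 14/393 ≈ 3.5623%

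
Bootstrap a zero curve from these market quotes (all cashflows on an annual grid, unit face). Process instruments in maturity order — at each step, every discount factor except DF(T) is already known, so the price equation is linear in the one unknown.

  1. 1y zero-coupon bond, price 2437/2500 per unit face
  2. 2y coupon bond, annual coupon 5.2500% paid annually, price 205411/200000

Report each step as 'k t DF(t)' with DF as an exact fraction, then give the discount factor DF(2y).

step 1 [1y] zero: DF = P = 2437/2500 ≈ 0.974800
step 2 [2y] bond c/1=21/400: DF=(205411/200000 − 21/400·(0.974800))/(1+21/400) = 1159/1250 ≈ 0.927200

1 1 2437/2500
2 2 1159/1250
DF(2y) = 1159/1250 ≈ 0.927200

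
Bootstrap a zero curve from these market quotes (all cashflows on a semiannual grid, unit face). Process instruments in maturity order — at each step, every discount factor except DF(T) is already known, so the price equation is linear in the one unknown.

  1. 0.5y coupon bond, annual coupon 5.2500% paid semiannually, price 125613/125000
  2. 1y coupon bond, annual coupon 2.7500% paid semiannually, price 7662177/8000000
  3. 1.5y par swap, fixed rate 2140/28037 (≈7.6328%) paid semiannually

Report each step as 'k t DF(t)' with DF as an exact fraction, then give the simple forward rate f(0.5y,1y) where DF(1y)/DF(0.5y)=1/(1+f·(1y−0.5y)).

step 1 [0.5y] bond c/2=21/800: DF=(125613/125000 − 21/800·(0))/(1+21/800) = 612/625 ≈ 0.979200
step 2 [1y] bond c/2=11/800: DF=(7662177/8000000 − 11/800·(0.979200))/(1+11/800) = 1863/2000 ≈ 0.931500
step 3 [1.5y] swap r/2=1070/28037: DF=(1 − 1070/28037·(0.979200+0.931500))/(1+1070/28037) = 893/1000 ≈ 0.893000

1 1/2 612/625
2 1 1863/2000
3 3/2 893/1000
f(0.5y,1y) = ((612/625)/(1863/2000) − 1)/(1/2) = 106/1035 ≈ 10.2415%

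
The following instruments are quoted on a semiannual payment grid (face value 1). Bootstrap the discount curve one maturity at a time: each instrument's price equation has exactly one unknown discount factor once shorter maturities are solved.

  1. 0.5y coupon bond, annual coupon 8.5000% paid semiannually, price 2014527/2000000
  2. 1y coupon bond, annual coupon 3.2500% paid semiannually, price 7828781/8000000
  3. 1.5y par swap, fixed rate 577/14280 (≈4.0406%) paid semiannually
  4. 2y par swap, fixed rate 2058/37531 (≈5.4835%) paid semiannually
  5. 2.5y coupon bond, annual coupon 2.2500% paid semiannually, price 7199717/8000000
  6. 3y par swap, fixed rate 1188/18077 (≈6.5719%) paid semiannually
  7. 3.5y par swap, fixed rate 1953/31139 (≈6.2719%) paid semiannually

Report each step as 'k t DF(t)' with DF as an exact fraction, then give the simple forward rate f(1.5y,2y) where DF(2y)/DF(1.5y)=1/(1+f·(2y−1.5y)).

step 1 [0.5y] bond c/2=17/400: DF=(2014527/2000000 − 17/400·(0))/(1+17/400) = 4831/5000 ≈ 0.966200
step 2 [1y] bond c/2=13/800: DF=(7828781/8000000 − 13/800·(0.966200))/(1+13/800) = 379/400 ≈ 0.947500
step 3 [1.5y] swap r/2=577/28560: DF=(1 − 577/28560·(0.966200+0.947500))/(1+577/28560) = 9423/10000 ≈ 0.942300
step 4 [2y] swap r/2=1029/37531: DF=(1 − 1029/37531·(0.966200+0.947500+0.942300))/(1+1029/37531) = 8971/10000 ≈ 0.897100
step 5 [2.5y] bond c/2=9/800: DF=(7199717/8000000 − 9/800·(0.966200+0.947500+0.942300+0.897100))/(1+9/800) = 4241/5000 ≈ 0.848200
step 6 [3y] swap r/2=594/18077: DF=(1 − 594/18077·(0.966200+0.947500+0.942300+0.897100+0.848200))/(1+594/18077) = 4109/5000 ≈ 0.821800
step 7 [3.5y] swap r/2=1953/62278: DF=(1 − 1953/62278·(0.966200+0.947500+0.942300+0.897100+0.848200+0.821800))/(1+1953/62278) = 8047/10000 ≈ 0.804700

1 1/2 4831/5000
2 1 379/400
3 3/2 9423/10000
4 2 8971/10000
5 5/2 4241/5000
6 3 4109/5000
7 7/2 8047/10000
f(1.5y,2y) = ((9423/10000)/(8971/10000) − 1)/(1/2) = 904/8971 ≈ 10.0769%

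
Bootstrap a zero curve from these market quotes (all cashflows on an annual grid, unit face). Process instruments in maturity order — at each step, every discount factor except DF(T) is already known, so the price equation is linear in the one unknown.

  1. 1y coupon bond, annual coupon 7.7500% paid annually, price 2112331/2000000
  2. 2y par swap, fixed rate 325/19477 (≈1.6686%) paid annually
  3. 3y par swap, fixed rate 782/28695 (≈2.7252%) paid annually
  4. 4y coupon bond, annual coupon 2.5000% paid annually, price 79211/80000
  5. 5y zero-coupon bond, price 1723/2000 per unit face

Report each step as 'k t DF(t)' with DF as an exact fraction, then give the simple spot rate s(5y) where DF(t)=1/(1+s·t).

step 1 [1y] bond c/1=31/400: DF=(2112331/2000000 − 31/400·(0))/(1+31/400) = 4901/5000 ≈ 0.980200
step 2 [2y] swap r/1=325/19477: DF=(1 − 325/19477·(0.980200))/(1+325/19477) = 387/400 ≈ 0.967500
step 3 [3y] swap r/1=782/28695: DF=(1 − 782/28695·(0.980200+0.967500))/(1+782/28695) = 4609/5000 ≈ 0.921800
step 4 [4y] bond c/1=1/40: DF=(79211/80000 − 1/40·(0.980200+0.967500+0.921800))/(1+1/40) = 112/125 ≈ 0.896000
step 5 [5y] zero: DF = P = 1723/2000 ≈ 0.861500

1 1 4901/5000
2 2 387/400
3 3 4609/5000
4 4 112/125
5 5 1723/2000
s(5y) = (1/(1723/2000) − 1)/(5) = 277/8615 ≈ 3.2153%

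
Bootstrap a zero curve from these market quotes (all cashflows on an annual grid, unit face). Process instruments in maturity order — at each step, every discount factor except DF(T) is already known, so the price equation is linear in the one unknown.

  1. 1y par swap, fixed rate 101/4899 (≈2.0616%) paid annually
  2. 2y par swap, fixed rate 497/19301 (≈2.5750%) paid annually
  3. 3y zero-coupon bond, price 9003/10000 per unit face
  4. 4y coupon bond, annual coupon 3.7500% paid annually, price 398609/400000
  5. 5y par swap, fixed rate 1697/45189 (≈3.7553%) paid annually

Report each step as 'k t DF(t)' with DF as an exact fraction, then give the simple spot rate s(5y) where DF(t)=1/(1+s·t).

1 1 4899/5000
2 2 9503/10000
3 3 9003/10000
4 4 4291/5000
5 5 8303/10000
s(5y) = (1/(8303/10000) − 1)/(5) = 1697/41515 ≈ 4.0877%

step 1 [1y] swap r/1=101/4899: DF=(1 − 101/4899·(0))/(1+101/4899) = 4899/5000 ≈ 0.979800
step 2 [2y] swap r/1=497/19301: DF=(1 − 497/19301·(0.979800))/(1+497/19301) = 9503/10000 ≈ 0.950300
step 3 [3y] zero: DF = P = 9003/10000 ≈ 0.900300
step 4 [4y] bond c/1=3/80: DF=(398609/400000 − 3/80·(0.979800+0.950300+0.900300))/(1+3/80) = 4291/5000 ≈ 0.858200
step 5 [5y] swap r/1=1697/45189: DF=(1 − 1697/45189·(0.979800+0.950300+0.900300+0.858200))/(1+1697/45189) = 8303/10000 ≈ 0.830300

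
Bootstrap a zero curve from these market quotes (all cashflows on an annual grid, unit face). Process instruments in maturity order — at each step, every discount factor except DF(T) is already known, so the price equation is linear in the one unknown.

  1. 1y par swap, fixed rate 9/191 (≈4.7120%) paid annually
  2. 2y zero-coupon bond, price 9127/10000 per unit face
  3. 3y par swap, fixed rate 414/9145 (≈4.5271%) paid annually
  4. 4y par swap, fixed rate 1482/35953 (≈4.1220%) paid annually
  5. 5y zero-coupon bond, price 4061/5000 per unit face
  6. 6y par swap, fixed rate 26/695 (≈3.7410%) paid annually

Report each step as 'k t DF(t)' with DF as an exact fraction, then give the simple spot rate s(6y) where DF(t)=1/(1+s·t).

step 1 [1y] swap r/1=9/191: DF=(1 − 9/191·(0))/(1+9/191) = 191/200 ≈ 0.955000
step 2 [2y] zero: DF = P = 9127/10000 ≈ 0.912700
step 3 [3y] swap r/1=414/9145: DF=(1 − 414/9145·(0.955000+0.912700))/(1+414/9145) = 4379/5000 ≈ 0.875800
step 4 [4y] swap r/1=1482/35953: DF=(1 − 1482/35953·(0.955000+0.912700+0.875800))/(1+1482/35953) = 4259/5000 ≈ 0.851800
step 5 [5y] zero: DF = P = 4061/5000 ≈ 0.812200
step 6 [6y] swap r/1=26/695: DF=(1 − 26/695·(0.955000+0.912700+0.875800+0.851800+0.812200))/(1+26/695) = 161/200 ≈ 0.805000

1 1 191/200
2 2 9127/10000
3 3 4379/5000
4 4 4259/5000
5 5 4061/5000
6 6 161/200
s(6y) = (1/(161/200) − 1)/(6) = 13/322 ≈ 4.0373%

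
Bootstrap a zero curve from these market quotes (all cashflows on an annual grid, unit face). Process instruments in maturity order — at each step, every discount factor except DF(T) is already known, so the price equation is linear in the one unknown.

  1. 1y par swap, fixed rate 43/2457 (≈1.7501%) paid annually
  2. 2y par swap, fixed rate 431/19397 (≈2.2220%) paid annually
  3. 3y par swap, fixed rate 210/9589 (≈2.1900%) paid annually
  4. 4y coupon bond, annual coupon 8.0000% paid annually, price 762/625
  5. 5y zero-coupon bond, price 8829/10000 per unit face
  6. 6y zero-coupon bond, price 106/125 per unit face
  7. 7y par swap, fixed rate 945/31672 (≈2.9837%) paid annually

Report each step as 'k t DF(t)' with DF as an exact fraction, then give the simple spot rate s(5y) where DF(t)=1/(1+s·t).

1 1 2457/2500
2 2 9569/10000
3 3 937/1000
4 4 4579/5000
5 5 8829/10000
6 6 106/125
7 7 811/1000
s(5y) = (1/(8829/10000) − 1)/(5) = 1171/44145 ≈ 2.6526%

step 1 [1y] swap r/1=43/2457: DF=(1 − 43/2457·(0))/(1+43/2457) = 2457/2500 ≈ 0.982800
step 2 [2y] swap r/1=431/19397: DF=(1 − 431/19397·(0.982800))/(1+431/19397) = 9569/10000 ≈ 0.956900
step 3 [3y] swap r/1=210/9589: DF=(1 − 210/9589·(0.982800+0.956900))/(1+210/9589) = 937/1000 ≈ 0.937000
step 4 [4y] bond c/1=2/25: DF=(762/625 − 2/25·(0.982800+0.956900+0.937000))/(1+2/25) = 4579/5000 ≈ 0.915800
step 5 [5y] zero: DF = P = 8829/10000 ≈ 0.882900
step 6 [6y] zero: DF = P = 106/125 ≈ 0.848000
step 7 [7y] swap r/1=945/31672: DF=(1 − 945/31672·(0.982800+0.956900+0.937000+0.915800+0.882900+0.848000))/(1+945/31672) = 811/1000 ≈ 0.811000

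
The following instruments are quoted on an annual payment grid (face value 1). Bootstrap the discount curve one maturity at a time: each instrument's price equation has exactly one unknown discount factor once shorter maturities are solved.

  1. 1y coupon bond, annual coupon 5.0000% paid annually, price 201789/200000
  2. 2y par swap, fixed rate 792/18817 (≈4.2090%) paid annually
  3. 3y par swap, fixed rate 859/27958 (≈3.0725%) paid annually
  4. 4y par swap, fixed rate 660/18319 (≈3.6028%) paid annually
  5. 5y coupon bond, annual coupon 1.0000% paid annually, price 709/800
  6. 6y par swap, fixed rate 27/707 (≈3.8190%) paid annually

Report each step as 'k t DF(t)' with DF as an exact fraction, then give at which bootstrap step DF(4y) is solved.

step 1 [1y] bond c/1=1/20: DF=(201789/200000 − 1/20·(0))/(1+1/20) = 9609/10000 ≈ 0.960900
step 2 [2y] swap r/1=792/18817: DF=(1 − 792/18817·(0.960900))/(1+792/18817) = 1151/1250 ≈ 0.920800
step 3 [3y] swap r/1=859/27958: DF=(1 − 859/27958·(0.960900+0.920800))/(1+859/27958) = 9141/10000 ≈ 0.914100
step 4 [4y] swap r/1=660/18319: DF=(1 − 660/18319·(0.960900+0.920800+0.914100))/(1+660/18319) = 217/250 ≈ 0.868000
step 5 [5y] bond c/1=1/100: DF=(709/800 − 1/100·(0.960900+0.920800+0.914100+0.868000))/(1+1/100) = 2103/2500 ≈ 0.841200
step 6 [6y] swap r/1=27/707: DF=(1 − 27/707·(0.960900+0.920800+0.914100+0.868000+0.841200))/(1+27/707) = 319/400 ≈ 0.797500

1 1 9609/10000
2 2 1151/1250
3 3 9141/10000
4 4 217/250
5 5 2103/2500
6 6 319/400
DF(4y) is solved at step 4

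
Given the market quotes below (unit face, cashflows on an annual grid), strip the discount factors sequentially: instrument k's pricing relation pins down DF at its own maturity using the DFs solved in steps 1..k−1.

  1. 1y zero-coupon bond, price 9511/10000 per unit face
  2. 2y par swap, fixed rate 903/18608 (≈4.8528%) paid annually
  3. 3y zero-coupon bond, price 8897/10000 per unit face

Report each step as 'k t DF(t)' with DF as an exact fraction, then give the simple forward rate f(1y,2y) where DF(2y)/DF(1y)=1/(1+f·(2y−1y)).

step 1 [1y] zero: DF = P = 9511/10000 ≈ 0.951100
step 2 [2y] swap r/1=903/18608: DF=(1 − 903/18608·(0.951100))/(1+903/18608) = 9097/10000 ≈ 0.909700
step 3 [3y] zero: DF = P = 8897/10000 ≈ 0.889700

1 1 9511/10000
2 2 9097/10000
3 3 8897/10000
f(1y,2y) = ((9511/10000)/(9097/10000) − 1)/(1) = 414/9097 ≈ 4.5510%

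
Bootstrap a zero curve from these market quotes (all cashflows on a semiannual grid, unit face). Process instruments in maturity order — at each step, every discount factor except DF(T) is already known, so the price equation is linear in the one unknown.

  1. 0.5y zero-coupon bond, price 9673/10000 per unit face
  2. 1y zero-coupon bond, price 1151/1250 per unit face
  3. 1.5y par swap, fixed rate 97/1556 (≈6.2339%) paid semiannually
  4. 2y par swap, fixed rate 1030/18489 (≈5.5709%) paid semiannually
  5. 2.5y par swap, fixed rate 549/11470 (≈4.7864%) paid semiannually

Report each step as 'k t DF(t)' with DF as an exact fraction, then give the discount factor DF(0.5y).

1 1/2 9673/10000
2 1 1151/1250
3 3/2 9127/10000
4 2 897/1000
5 5/2 4451/5000
DF(0.5y) = 9673/10000 ≈ 0.967300

step 1 [0.5y] zero: DF = P = 9673/10000 ≈ 0.967300
step 2 [1y] zero: DF = P = 1151/1250 ≈ 0.920800
step 3 [1.5y] swap r/2=97/3112: DF=(1 − 97/3112·(0.967300+0.920800))/(1+97/3112) = 9127/10000 ≈ 0.912700
step 4 [2y] swap r/2=515/18489: DF=(1 − 515/18489·(0.967300+0.920800+0.912700))/(1+515/18489) = 897/1000 ≈ 0.897000
step 5 [2.5y] swap r/2=549/22940: DF=(1 − 549/22940·(0.967300+0.920800+0.912700+0.897000))/(1+549/22940) = 4451/5000 ≈ 0.890200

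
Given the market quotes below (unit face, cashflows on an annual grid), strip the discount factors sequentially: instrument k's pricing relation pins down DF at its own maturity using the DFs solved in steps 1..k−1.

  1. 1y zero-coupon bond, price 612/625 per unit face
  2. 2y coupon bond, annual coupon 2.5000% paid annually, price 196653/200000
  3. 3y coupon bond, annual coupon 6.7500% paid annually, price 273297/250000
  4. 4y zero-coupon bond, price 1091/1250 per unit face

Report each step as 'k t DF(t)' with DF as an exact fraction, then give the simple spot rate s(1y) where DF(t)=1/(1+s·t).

step 1 [1y] zero: DF = P = 612/625 ≈ 0.979200
step 2 [2y] bond c/1=1/40: DF=(196653/200000 − 1/40·(0.979200))/(1+1/40) = 4677/5000 ≈ 0.935400
step 3 [3y] bond c/1=27/400: DF=(273297/250000 − 27/400·(0.979200+0.935400))/(1+27/400) = 903/1000 ≈ 0.903000
step 4 [4y] zero: DF = P = 1091/1250 ≈ 0.872800

1 1 612/625
2 2 4677/5000
3 3 903/1000
4 4 1091/1250
s(1y) = (1/(612/625) − 1)/(1) = 13/612 ≈ 2.1242%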